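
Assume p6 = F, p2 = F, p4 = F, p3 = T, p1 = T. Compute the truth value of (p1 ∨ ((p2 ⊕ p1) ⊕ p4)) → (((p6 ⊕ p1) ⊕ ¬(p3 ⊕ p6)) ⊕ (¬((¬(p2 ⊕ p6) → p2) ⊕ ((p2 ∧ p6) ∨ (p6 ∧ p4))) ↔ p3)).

p2 ⊕ p1 = F ⊕ T = T
(p2 ⊕ p1) ⊕ p4 = T ⊕ F = T
p1 ∨ ((p2 ⊕ p1) ⊕ p4) = T ∨ T = T
p6 ⊕ p1 = F ⊕ T = T
p3 ⊕ p6 = T ⊕ F = T
¬(p3 ⊕ p6) = ¬T = F
(p6 ⊕ p1) ⊕ ¬(p3 ⊕ p6) = T ⊕ F = T
p2 ⊕ p6 = F ⊕ F = F
¬(p2 ⊕ p6) = ¬F = T
¬(p2 ⊕ p6) → p2 = T → F = F
p2 ∧ p6 = F ∧ F = F
p6 ∧ p4 = F ∧ F = F
(p2 ∧ p6) ∨ (p6 ∧ p4) = F ∨ F = F
(¬(p2 ⊕ p6) → p2) ⊕ ((p2 ∧ p6) ∨ (p6 ∧ p4)) = F ⊕ F = F
¬((¬(p2 ⊕ p6) → p2) ⊕ ((p2 ∧ p6) ∨ (p6 ∧ p4))) = ¬F = T
¬((¬(p2 ⊕ p6) → p2) ⊕ ((p2 ∧ p6) ∨ (p6 ∧ p4))) ↔ p3 = T ↔ T = T
((p6 ⊕ p1) ⊕ ¬(p3 ⊕ p6)) ⊕ (¬((¬(p2 ⊕ p6) → p2) ⊕ ((p2 ∧ p6) ∨ (p6 ∧ p4))) ↔ p3) = T ⊕ T = F
(p1 ∨ ((p2 ⊕ p1) ⊕ p4)) → (((p6 ⊕ p1) ⊕ ¬(p3 ⊕ p6)) ⊕ (¬((¬(p2 ⊕ p6) → p2) ⊕ ((p2 ∧ p6) ∨ (p6 ∧ p4))) ↔ p3)) = T → F = F

F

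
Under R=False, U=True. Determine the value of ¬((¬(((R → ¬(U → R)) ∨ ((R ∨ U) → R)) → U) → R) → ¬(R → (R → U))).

True

U → R = True → False = False
¬(U → R) = ¬False = True
R → ¬(U → R) = False → True = True
R ∨ U = False ∨ True = True
(R ∨ U) → R = True → False = False
(R → ¬(U → R)) ∨ ((R ∨ U) → R) = True ∨ False = True
((R → ¬(U → R)) ∨ ((R ∨ U) → R)) → U = True → True = True
¬(((R → ¬(U → R)) ∨ ((R ∨ U) → R)) → U) = ¬True = False
¬(((R → ¬(U → R)) ∨ ((R ∨ U) → R)) → U) → R = False → False = True
R → U = False → True = True
R → (R → U) = False → True = True
¬(R → (R → U)) = ¬True = False
(¬(((R → ¬(U → R)) ∨ ((R ∨ U) → R)) → U) → R) → ¬(R → (R → U)) = True → False = False
¬((¬(((R → ¬(U → R)) ∨ ((R ∨ U) → R)) → U) → R) → ¬(R → (R → U))) = ¬False = True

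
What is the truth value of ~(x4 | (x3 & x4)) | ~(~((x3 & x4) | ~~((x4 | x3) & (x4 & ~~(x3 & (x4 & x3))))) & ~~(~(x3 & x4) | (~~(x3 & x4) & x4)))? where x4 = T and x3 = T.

x3 & x4 = T & T = T
x4 | (x3 & x4) = T | T = T
~(x4 | (x3 & x4)) = ~T = F
x3 & x4 = T & T = T
x4 | x3 = T | T = T
x4 & x3 = T & T = T
x3 & (x4 & x3) = T & T = T
~(x3 & (x4 & x3)) = ~T = F
~~(x3 & (x4 & x3)) = ~F = T
x4 & ~~(x3 & (x4 & x3)) = T & T = T
(x4 | x3) & (x4 & ~~(x3 & (x4 & x3))) = T & T = T
~((x4 | x3) & (x4 & ~~(x3 & (x4 & x3)))) = ~T = F
~~((x4 | x3) & (x4 & ~~(x3 & (x4 & x3)))) = ~F = T
(x3 & x4) | ~~((x4 | x3) & (x4 & ~~(x3 & (x4 & x3)))) = T | T = T
~((x3 & x4) | ~~((x4 | x3) & (x4 & ~~(x3 & (x4 & x3))))) = ~T = F
x3 & x4 = T & T = T
~(x3 & x4) = ~T = F
x3 & x4 = T & T = T
~(x3 & x4) = ~T = F
~~(x3 & x4) = ~F = T
~~(x3 & x4) & x4 = T & T = T
~(x3 & x4) | (~~(x3 & x4) & x4) = F | T = T
~(~(x3 & x4) | (~~(x3 & x4) & x4)) = ~T = F
~~(~(x3 & x4) | (~~(x3 & x4) & x4)) = ~F = T
~((x3 & x4) | ~~((x4 | x3) & (x4 & ~~(x3 & (x4 & x3))))) & ~~(~(x3 & x4) | (~~(x3 & x4) & x4)) = F & T = F
~(~((x3 & x4) | ~~((x4 | x3) & (x4 & ~~(x3 & (x4 & x3))))) & ~~(~(x3 & x4) | (~~(x3 & x4) & x4))) = ~F = T
~(x4 | (x3 & x4)) | ~(~((x3 & x4) | ~~((x4 | x3) & (x4 & ~~(x3 & (x4 & x3))))) & ~~(~(x3 & x4) | (~~(x3 & x4) & x4))) = F | T = T

T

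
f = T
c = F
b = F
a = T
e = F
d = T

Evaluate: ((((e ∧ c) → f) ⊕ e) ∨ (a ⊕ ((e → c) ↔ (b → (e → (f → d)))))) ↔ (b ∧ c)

F

Substituting f=T, c=F, b=F, a=T, e=F, d=T:
e ∧ c = F ∧ F = F
(e ∧ c) → f = F → T = T
((e ∧ c) → f) ⊕ e = T ⊕ F = T
e → c = F → F = T
f → d = T → T = T
e → (f → d) = F → T = T
b → (e → (f → d)) = F → T = T
(e → c) ↔ (b → (e → (f → d))) = T ↔ T = T
a ⊕ ((e → c) ↔ (b → (e → (f → d)))) = T ⊕ T = F
(((e ∧ c) → f) ⊕ e) ∨ (a ⊕ ((e → c) ↔ (b → (e → (f → d))))) = T ∨ F = T
b ∧ c = F ∧ F = F
((((e ∧ c) → f) ⊕ e) ∨ (a ⊕ ((e → c) ↔ (b → (e → (f → d)))))) ↔ (b ∧ c) = T ↔ F = F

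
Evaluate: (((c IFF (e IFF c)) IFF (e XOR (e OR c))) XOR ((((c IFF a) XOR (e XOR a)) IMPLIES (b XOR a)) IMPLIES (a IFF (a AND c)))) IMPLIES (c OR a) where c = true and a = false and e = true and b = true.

true

Substituting c=true, a=false, e=true, b=true:
e IFF c = true IFF true = true
c IFF (e IFF c) = true IFF true = true
e OR c = true OR true = true
e XOR (e OR c) = true XOR true = false
(c IFF (e IFF c)) IFF (e XOR (e OR c)) = true IFF false = false
c IFF a = true IFF false = false
e XOR a = true XOR false = true
(c IFF a) XOR (e XOR a) = false XOR true = true
b XOR a = true XOR false = true
((c IFF a) XOR (e XOR a)) IMPLIES (b XOR a) = true IMPLIES true = true
a AND c = false AND true = false
a IFF (a AND c) = false IFF false = true
(((c IFF a) XOR (e XOR a)) IMPLIES (b XOR a)) IMPLIES (a IFF (a AND c)) = true IMPLIES true = true
((c IFF (e IFF c)) IFF (e XOR (e OR c))) XOR ((((c IFF a) XOR (e XOR a)) IMPLIES (b XOR a)) IMPLIES (a IFF (a AND c))) = false XOR true = true
c OR a = true OR false = true
(((c IFF (e IFF c)) IFF (e XOR (e OR c))) XOR ((((c IFF a) XOR (e XOR a)) IMPLIES (b XOR a)) IMPLIES (a IFF (a AND c)))) IMPLIES (c OR a) = true IMPLIES true = true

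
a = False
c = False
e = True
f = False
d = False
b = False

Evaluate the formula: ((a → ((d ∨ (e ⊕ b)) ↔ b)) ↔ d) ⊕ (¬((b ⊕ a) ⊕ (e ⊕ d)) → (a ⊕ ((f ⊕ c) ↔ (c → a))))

Substituting a=False, c=False, e=True, f=False, d=False, b=False:
e ⊕ b = True ⊕ False = True
d ∨ (e ⊕ b) = False ∨ True = True
(d ∨ (e ⊕ b)) ↔ b = True ↔ False = False
a → ((d ∨ (e ⊕ b)) ↔ b) = False → False = True
(a → ((d ∨ (e ⊕ b)) ↔ b)) ↔ d = True ↔ False = False
b ⊕ a = False ⊕ False = False
e ⊕ d = True ⊕ False = True
(b ⊕ a) ⊕ (e ⊕ d) = False ⊕ True = True
¬((b ⊕ a) ⊕ (e ⊕ d)) = ¬True = False
f ⊕ c = False ⊕ False = False
c → a = False → False = True
(f ⊕ c) ↔ (c → a) = False ↔ True = False
a ⊕ ((f ⊕ c) ↔ (c → a)) = False ⊕ False = False
¬((b ⊕ a) ⊕ (e ⊕ d)) → (a ⊕ ((f ⊕ c) ↔ (c → a))) = False → False = True
((a → ((d ∨ (e ⊕ b)) ↔ b)) ↔ d) ⊕ (¬((b ⊕ a) ⊕ (e ⊕ d)) → (a ⊕ ((f ⊕ c) ↔ (c → a)))) = False ⊕ True = True

True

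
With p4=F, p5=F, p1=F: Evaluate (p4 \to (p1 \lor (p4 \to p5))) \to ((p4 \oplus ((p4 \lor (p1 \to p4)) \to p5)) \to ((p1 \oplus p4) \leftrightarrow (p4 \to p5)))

T

p4 \to p5 = F \to F = T
p1 \lor (p4 \to p5) = F \lor T = T
p4 \to (p1 \lor (p4 \to p5)) = F \to T = T
p1 \to p4 = F \to F = T
p4 \lor (p1 \to p4) = F \lor T = T
(p4 \lor (p1 \to p4)) \to p5 = T \to F = F
p4 \oplus ((p4 \lor (p1 \to p4)) \to p5) = F \oplus F = F
p1 \oplus p4 = F \oplus F = F
p4 \to p5 = F \to F = T
(p1 \oplus p4) \leftrightarrow (p4 \to p5) = F \leftrightarrow T = F
(p4 \oplus ((p4 \lor (p1 \to p4)) \to p5)) \to ((p1 \oplus p4) \leftrightarrow (p4 \to p5)) = F \to F = T
(p4 \to (p1 \lor (p4 \to p5))) \to ((p4 \oplus ((p4 \lor (p1 \to p4)) \to p5)) \to ((p1 \oplus p4) \leftrightarrow (p4 \to p5))) = T \to T = T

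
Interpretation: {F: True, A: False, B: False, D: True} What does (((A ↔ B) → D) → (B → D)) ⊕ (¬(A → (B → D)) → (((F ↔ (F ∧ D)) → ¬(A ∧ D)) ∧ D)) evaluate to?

Substituting F=True, A=False, B=False, D=True:
A ↔ B = False ↔ False = True
(A ↔ B) → D = True → True = True
B → D = False → True = True
((A ↔ B) → D) → (B → D) = True → True = True
B → D = False → True = True
A → (B → D) = False → True = True
¬(A → (B → D)) = ¬True = False
F ∧ D = True ∧ True = True
F ↔ (F ∧ D) = True ↔ True = True
A ∧ D = False ∧ True = False
¬(A ∧ D) = ¬False = True
(F ↔ (F ∧ D)) → ¬(A ∧ D) = True → True = True
((F ↔ (F ∧ D)) → ¬(A ∧ D)) ∧ D = True ∧ True = True
¬(A → (B → D)) → (((F ↔ (F ∧ D)) → ¬(A ∧ D)) ∧ D) = False → True = True
(((A ↔ B) → D) → (B → D)) ⊕ (¬(A → (B → D)) → (((F ↔ (F ∧ D)) → ¬(A ∧ D)) ∧ D)) = True ⊕ True = False

False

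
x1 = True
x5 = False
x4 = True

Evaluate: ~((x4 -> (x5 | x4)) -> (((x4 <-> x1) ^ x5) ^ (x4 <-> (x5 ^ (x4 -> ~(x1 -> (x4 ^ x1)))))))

True

x5 | x4 = False | True = True
x4 -> (x5 | x4) = True -> True = True
x4 <-> x1 = True <-> True = True
(x4 <-> x1) ^ x5 = True ^ False = True
x4 ^ x1 = True ^ True = False
x1 -> (x4 ^ x1) = True -> False = False
~(x1 -> (x4 ^ x1)) = ~False = True
x4 -> ~(x1 -> (x4 ^ x1)) = True -> True = True
x5 ^ (x4 -> ~(x1 -> (x4 ^ x1))) = False ^ True = True
x4 <-> (x5 ^ (x4 -> ~(x1 -> (x4 ^ x1)))) = True <-> True = True
((x4 <-> x1) ^ x5) ^ (x4 <-> (x5 ^ (x4 -> ~(x1 -> (x4 ^ x1))))) = True ^ True = False
(x4 -> (x5 | x4)) -> (((x4 <-> x1) ^ x5) ^ (x4 <-> (x5 ^ (x4 -> ~(x1 -> (x4 ^ x1)))))) = True -> False = False
~((x4 -> (x5 | x4)) -> (((x4 <-> x1) ^ x5) ^ (x4 <-> (x5 ^ (x4 -> ~(x1 -> (x4 ^ x1))))))) = ~False = True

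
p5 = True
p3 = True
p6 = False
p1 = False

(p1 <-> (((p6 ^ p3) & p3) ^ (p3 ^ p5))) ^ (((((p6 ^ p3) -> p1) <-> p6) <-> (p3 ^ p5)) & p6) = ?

False

p6 ^ p3 = False ^ True = True
(p6 ^ p3) & p3 = True & True = True
p3 ^ p5 = True ^ True = False
((p6 ^ p3) & p3) ^ (p3 ^ p5) = True ^ False = True
p1 <-> (((p6 ^ p3) & p3) ^ (p3 ^ p5)) = False <-> True = False
p6 ^ p3 = False ^ True = True
(p6 ^ p3) -> p1 = True -> False = False
((p6 ^ p3) -> p1) <-> p6 = False <-> False = True
p3 ^ p5 = True ^ True = False
(((p6 ^ p3) -> p1) <-> p6) <-> (p3 ^ p5) = True <-> False = False
((((p6 ^ p3) -> p1) <-> p6) <-> (p3 ^ p5)) & p6 = False & False = False
(p1 <-> (((p6 ^ p3) & p3) ^ (p3 ^ p5))) ^ (((((p6 ^ p3) -> p1) <-> p6) <-> (p3 ^ p5)) & p6) = False ^ False = False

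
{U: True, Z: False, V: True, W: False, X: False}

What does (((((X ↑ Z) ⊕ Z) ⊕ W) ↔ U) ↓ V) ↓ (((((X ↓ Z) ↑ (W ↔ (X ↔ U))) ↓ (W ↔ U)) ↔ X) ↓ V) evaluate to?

X ↑ Z = False ↑ False = True
(X ↑ Z) ⊕ Z = True ⊕ False = True
((X ↑ Z) ⊕ Z) ⊕ W = True ⊕ False = True
(((X ↑ Z) ⊕ Z) ⊕ W) ↔ U = True ↔ True = True
((((X ↑ Z) ⊕ Z) ⊕ W) ↔ U) ↓ V = True ↓ True = False
X ↓ Z = False ↓ False = True
X ↔ U = False ↔ True = False
W ↔ (X ↔ U) = False ↔ False = True
(X ↓ Z) ↑ (W ↔ (X ↔ U)) = True ↑ True = False
W ↔ U = False ↔ True = False
((X ↓ Z) ↑ (W ↔ (X ↔ U))) ↓ (W ↔ U) = False ↓ False = True
(((X ↓ Z) ↑ (W ↔ (X ↔ U))) ↓ (W ↔ U)) ↔ X = True ↔ False = False
((((X ↓ Z) ↑ (W ↔ (X ↔ U))) ↓ (W ↔ U)) ↔ X) ↓ V = False ↓ True = False
(((((X ↑ Z) ⊕ Z) ⊕ W) ↔ U) ↓ V) ↓ (((((X ↓ Z) ↑ (W ↔ (X ↔ U))) ↓ (W ↔ U)) ↔ X) ↓ V) = False ↓ False = True

True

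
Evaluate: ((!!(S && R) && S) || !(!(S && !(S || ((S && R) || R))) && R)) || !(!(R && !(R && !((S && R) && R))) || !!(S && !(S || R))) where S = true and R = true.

true

Substituting S=true, R=true:
S && R = true && true = true
!(S && R) = !true = false
!!(S && R) = !false = true
!!(S && R) && S = true && true = true
S && R = true && true = true
(S && R) || R = true || true = true
S || ((S && R) || R) = true || true = true
!(S || ((S && R) || R)) = !true = false
S && !(S || ((S && R) || R)) = true && false = false
!(S && !(S || ((S && R) || R))) = !false = true
!(S && !(S || ((S && R) || R))) && R = true && true = true
!(!(S && !(S || ((S && R) || R))) && R) = !true = false
(!!(S && R) && S) || !(!(S && !(S || ((S && R) || R))) && R) = true || false = true
S && R = true && true = true
(S && R) && R = true && true = true
!((S && R) && R) = !true = false
R && !((S && R) && R) = true && false = false
!(R && !((S && R) && R)) = !false = true
R && !(R && !((S && R) && R)) = true && true = true
!(R && !(R && !((S && R) && R))) = !true = false
S || R = true || true = true
!(S || R) = !true = false
S && !(S || R) = true && false = false
!(S && !(S || R)) = !false = true
!!(S && !(S || R)) = !true = false
!(R && !(R && !((S && R) && R))) || !!(S && !(S || R)) = false || false = false
!(!(R && !(R && !((S && R) && R))) || !!(S && !(S || R))) = !false = true
((!!(S && R) && S) || !(!(S && !(S || ((S && R) || R))) && R)) || !(!(R && !(R && !((S && R) && R))) || !!(S && !(S || R))) = true || true = true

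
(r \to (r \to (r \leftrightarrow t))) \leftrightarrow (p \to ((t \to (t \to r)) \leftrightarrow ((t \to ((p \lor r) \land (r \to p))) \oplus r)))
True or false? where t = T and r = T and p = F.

T

r \leftrightarrow t = T \leftrightarrow T = T
r \to (r \leftrightarrow t) = T \to T = T
r \to (r \to (r \leftrightarrow t)) = T \to T = T
t \to r = T \to T = T
t \to (t \to r) = T \to T = T
p \lor r = F \lor T = T
r \to p = T \to F = F
(p \lor r) \land (r \to p) = T \land F = F
t \to ((p \lor r) \land (r \to p)) = T \to F = F
(t \to ((p \lor r) \land (r \to p))) \oplus r = F \oplus T = T
(t \to (t \to r)) \leftrightarrow ((t \to ((p \lor r) \land (r \to p))) \oplus r) = T \leftrightarrow T = T
p \to ((t \to (t \to r)) \leftrightarrow ((t \to ((p \lor r) \land (r \to p))) \oplus r)) = F \to T = T
(r \to (r \to (r \leftrightarrow t))) \leftrightarrow (p \to ((t \to (t \to r)) \leftrightarrow ((t \to ((p \lor r) \land (r \to p))) \oplus r))) = T \leftrightarrow T = T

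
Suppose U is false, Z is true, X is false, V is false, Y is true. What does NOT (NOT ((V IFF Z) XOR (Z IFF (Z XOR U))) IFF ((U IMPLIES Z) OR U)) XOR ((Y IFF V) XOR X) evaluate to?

True

V IFF Z = False IFF True = False
Z XOR U = True XOR False = True
Z IFF (Z XOR U) = True IFF True = True
(V IFF Z) XOR (Z IFF (Z XOR U)) = False XOR True = True
NOT ((V IFF Z) XOR (Z IFF (Z XOR U))) = NOT True = False
U IMPLIES Z = False IMPLIES True = True
(U IMPLIES Z) OR U = True OR False = True
NOT ((V IFF Z) XOR (Z IFF (Z XOR U))) IFF ((U IMPLIES Z) OR U) = False IFF True = False
NOT (NOT ((V IFF Z) XOR (Z IFF (Z XOR U))) IFF ((U IMPLIES Z) OR U)) = NOT False = True
Y IFF V = True IFF False = False
(Y IFF V) XOR X = False XOR False = False
NOT (NOT ((V IFF Z) XOR (Z IFF (Z XOR U))) IFF ((U IMPLIES Z) OR U)) XOR ((Y IFF V) XOR X) = True XOR False = True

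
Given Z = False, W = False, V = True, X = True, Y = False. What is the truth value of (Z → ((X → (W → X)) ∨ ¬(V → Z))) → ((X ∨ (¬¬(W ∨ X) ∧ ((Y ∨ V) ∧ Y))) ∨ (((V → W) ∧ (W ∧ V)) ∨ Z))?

True

W → X = False → True = True
X → (W → X) = True → True = True
V → Z = True → False = False
¬(V → Z) = ¬False = True
(X → (W → X)) ∨ ¬(V → Z) = True ∨ True = True
Z → ((X → (W → X)) ∨ ¬(V → Z)) = False → True = True
W ∨ X = False ∨ True = True
¬(W ∨ X) = ¬True = False
¬¬(W ∨ X) = ¬False = True
Y ∨ V = False ∨ True = True
(Y ∨ V) ∧ Y = True ∧ False = False
¬¬(W ∨ X) ∧ ((Y ∨ V) ∧ Y) = True ∧ False = False
X ∨ (¬¬(W ∨ X) ∧ ((Y ∨ V) ∧ Y)) = True ∨ False = True
V → W = True → False = False
W ∧ V = False ∧ True = False
(V → W) ∧ (W ∧ V) = False ∧ False = False
((V → W) ∧ (W ∧ V)) ∨ Z = False ∨ False = False
(X ∨ (¬¬(W ∨ X) ∧ ((Y ∨ V) ∧ Y))) ∨ (((V → W) ∧ (W ∧ V)) ∨ Z) = True ∨ False = True
(Z → ((X → (W → X)) ∨ ¬(V → Z))) → ((X ∨ (¬¬(W ∨ X) ∧ ((Y ∨ V) ∧ Y))) ∨ (((V → W) ∧ (W ∧ V)) ∨ Z)) = True → True = True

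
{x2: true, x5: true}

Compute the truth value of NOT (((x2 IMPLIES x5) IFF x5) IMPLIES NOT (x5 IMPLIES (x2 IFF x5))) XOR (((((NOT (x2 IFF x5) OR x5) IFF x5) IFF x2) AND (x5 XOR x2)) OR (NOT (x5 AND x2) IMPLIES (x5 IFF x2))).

false

x2 IMPLIES x5 = true IMPLIES true = true
(x2 IMPLIES x5) IFF x5 = true IFF true = true
x2 IFF x5 = true IFF true = true
x5 IMPLIES (x2 IFF x5) = true IMPLIES true = true
NOT (x5 IMPLIES (x2 IFF x5)) = NOT true = false
((x2 IMPLIES x5) IFF x5) IMPLIES NOT (x5 IMPLIES (x2 IFF x5)) = true IMPLIES false = false
NOT (((x2 IMPLIES x5) IFF x5) IMPLIES NOT (x5 IMPLIES (x2 IFF x5))) = NOT false = true
x2 IFF x5 = true IFF true = true
NOT (x2 IFF x5) = NOT true = false
NOT (x2 IFF x5) OR x5 = false OR true = true
(NOT (x2 IFF x5) OR x5) IFF x5 = true IFF true = true
((NOT (x2 IFF x5) OR x5) IFF x5) IFF x2 = true IFF true = true
x5 XOR x2 = true XOR true = false
(((NOT (x2 IFF x5) OR x5) IFF x5) IFF x2) AND (x5 XOR x2) = true AND false = false
x5 AND x2 = true AND true = true
NOT (x5 AND x2) = NOT true = false
x5 IFF x2 = true IFF true = true
NOT (x5 AND x2) IMPLIES (x5 IFF x2) = false IMPLIES true = true
((((NOT (x2 IFF x5) OR x5) IFF x5) IFF x2) AND (x5 XOR x2)) OR (NOT (x5 AND x2) IMPLIES (x5 IFF x2)) = false OR true = true
NOT (((x2 IMPLIES x5) IFF x5) IMPLIES NOT (x5 IMPLIES (x2 IFF x5))) XOR (((((NOT (x2 IFF x5) OR x5) IFF x5) IFF x2) AND (x5 XOR x2)) OR (NOT (x5 AND x2) IMPLIES (x5 IFF x2))) = true XOR true = false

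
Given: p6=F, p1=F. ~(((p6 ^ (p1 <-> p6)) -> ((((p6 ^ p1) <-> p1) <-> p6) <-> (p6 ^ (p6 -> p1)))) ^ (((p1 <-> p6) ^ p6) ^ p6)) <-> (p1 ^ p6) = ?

p1 <-> p6 = F <-> F = T
p6 ^ (p1 <-> p6) = F ^ T = T
p6 ^ p1 = F ^ F = F
(p6 ^ p1) <-> p1 = F <-> F = T
((p6 ^ p1) <-> p1) <-> p6 = T <-> F = F
p6 -> p1 = F -> F = T
p6 ^ (p6 -> p1) = F ^ T = T
(((p6 ^ p1) <-> p1) <-> p6) <-> (p6 ^ (p6 -> p1)) = F <-> T = F
(p6 ^ (p1 <-> p6)) -> ((((p6 ^ p1) <-> p1) <-> p6) <-> (p6 ^ (p6 -> p1))) = T -> F = F
p1 <-> p6 = F <-> F = T
(p1 <-> p6) ^ p6 = T ^ F = T
((p1 <-> p6) ^ p6) ^ p6 = T ^ F = T
((p6 ^ (p1 <-> p6)) -> ((((p6 ^ p1) <-> p1) <-> p6) <-> (p6 ^ (p6 -> p1)))) ^ (((p1 <-> p6) ^ p6) ^ p6) = F ^ T = T
~(((p6 ^ (p1 <-> p6)) -> ((((p6 ^ p1) <-> p1) <-> p6) <-> (p6 ^ (p6 -> p1)))) ^ (((p1 <-> p6) ^ p6) ^ p6)) = ~T = F
p1 ^ p6 = F ^ F = F
~(((p6 ^ (p1 <-> p6)) -> ((((p6 ^ p1) <-> p1) <-> p6) <-> (p6 ^ (p6 -> p1)))) ^ (((p1 <-> p6) ^ p6) ^ p6)) <-> (p1 ^ p6) = F <-> F = T

T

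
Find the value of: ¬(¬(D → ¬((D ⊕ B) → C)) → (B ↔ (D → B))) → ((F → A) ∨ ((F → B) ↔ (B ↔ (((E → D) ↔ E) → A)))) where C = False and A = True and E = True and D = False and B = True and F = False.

True

Substituting C=False, A=True, E=True, D=False, B=True, F=False:
D ⊕ B = False ⊕ True = True
(D ⊕ B) → C = True → False = False
¬((D ⊕ B) → C) = ¬False = True
D → ¬((D ⊕ B) → C) = False → True = True
¬(D → ¬((D ⊕ B) → C)) = ¬True = False
D → B = False → True = True
B ↔ (D → B) = True ↔ True = True
¬(D → ¬((D ⊕ B) → C)) → (B ↔ (D → B)) = False → True = True
¬(¬(D → ¬((D ⊕ B) → C)) → (B ↔ (D → B))) = ¬True = False
F → A = False → True = True
F → B = False → True = True
E → D = True → False = False
(E → D) ↔ E = False ↔ True = False
((E → D) ↔ E) → A = False → True = True
B ↔ (((E → D) ↔ E) → A) = True ↔ True = True
(F → B) ↔ (B ↔ (((E → D) ↔ E) → A)) = True ↔ True = True
(F → A) ∨ ((F → B) ↔ (B ↔ (((E → D) ↔ E) → A))) = True ∨ True = True
¬(¬(D → ¬((D ⊕ B) → C)) → (B ↔ (D → B))) → ((F → A) ∨ ((F → B) ↔ (B ↔ (((E → D) ↔ E) → A)))) = False → True = True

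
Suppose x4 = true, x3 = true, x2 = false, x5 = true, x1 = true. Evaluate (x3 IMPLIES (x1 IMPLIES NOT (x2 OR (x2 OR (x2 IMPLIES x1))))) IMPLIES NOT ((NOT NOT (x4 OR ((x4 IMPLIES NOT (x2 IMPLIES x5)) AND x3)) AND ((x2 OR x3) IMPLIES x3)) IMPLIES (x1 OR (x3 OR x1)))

x2 IMPLIES x1 = false IMPLIES true = true
x2 OR (x2 IMPLIES x1) = false OR true = true
x2 OR (x2 OR (x2 IMPLIES x1)) = false OR true = true
NOT (x2 OR (x2 OR (x2 IMPLIES x1))) = NOT true = false
x1 IMPLIES NOT (x2 OR (x2 OR (x2 IMPLIES x1))) = true IMPLIES false = false
x3 IMPLIES (x1 IMPLIES NOT (x2 OR (x2 OR (x2 IMPLIES x1)))) = true IMPLIES false = false
x2 IMPLIES x5 = false IMPLIES true = true
NOT (x2 IMPLIES x5) = NOT true = false
x4 IMPLIES NOT (x2 IMPLIES x5) = true IMPLIES false = false
(x4 IMPLIES NOT (x2 IMPLIES x5)) AND x3 = false AND true = false
x4 OR ((x4 IMPLIES NOT (x2 IMPLIES x5)) AND x3) = true OR false = true
NOT (x4 OR ((x4 IMPLIES NOT (x2 IMPLIES x5)) AND x3)) = NOT true = false
NOT NOT (x4 OR ((x4 IMPLIES NOT (x2 IMPLIES x5)) AND x3)) = NOT false = true
x2 OR x3 = false OR true = true
(x2 OR x3) IMPLIES x3 = true IMPLIES true = true
NOT NOT (x4 OR ((x4 IMPLIES NOT (x2 IMPLIES x5)) AND x3)) AND ((x2 OR x3) IMPLIES x3) = true AND true = true
x3 OR x1 = true OR true = true
x1 OR (x3 OR x1) = true OR true = true
(NOT NOT (x4 OR ((x4 IMPLIES NOT (x2 IMPLIES x5)) AND x3)) AND ((x2 OR x3) IMPLIES x3)) IMPLIES (x1 OR (x3 OR x1)) = true IMPLIES true = true
NOT ((NOT NOT (x4 OR ((x4 IMPLIES NOT (x2 IMPLIES x5)) AND x3)) AND ((x2 OR x3) IMPLIES x3)) IMPLIES (x1 OR (x3 OR x1))) = NOT true = false
(x3 IMPLIES (x1 IMPLIES NOT (x2 OR (x2 OR (x2 IMPLIES x1))))) IMPLIES NOT ((NOT NOT (x4 OR ((x4 IMPLIES NOT (x2 IMPLIES x5)) AND x3)) AND ((x2 OR x3) IMPLIES x3)) IMPLIES (x1 OR (x3 OR x1))) = false IMPLIES false = true

true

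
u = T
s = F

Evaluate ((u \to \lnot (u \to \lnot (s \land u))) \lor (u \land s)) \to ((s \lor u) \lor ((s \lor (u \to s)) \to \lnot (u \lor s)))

Substituting u=T, s=F:
s \land u = F \land T = F
\lnot (s \land u) = \lnot F = T
u \to \lnot (s \land u) = T \to T = T
\lnot (u \to \lnot (s \land u)) = \lnot T = F
u \to \lnot (u \to \lnot (s \land u)) = T \to F = F
u \land s = T \land F = F
(u \to \lnot (u \to \lnot (s \land u))) \lor (u \land s) = F \lor F = F
s \lor u = F \lor T = T
u \to s = T \to F = F
s \lor (u \to s) = F \lor F = F
u \lor s = T \lor F = T
\lnot (u \lor s) = \lnot T = F
(s \lor (u \to s)) \to \lnot (u \lor s) = F \to F = T
(s \lor u) \lor ((s \lor (u \to s)) \to \lnot (u \lor s)) = T \lor T = T
((u \to \lnot (u \to \lnot (s \land u))) \lor (u \land s)) \to ((s \lor u) \lor ((s \lor (u \to s)) \to \lnot (u \lor s))) = F \to T = T

T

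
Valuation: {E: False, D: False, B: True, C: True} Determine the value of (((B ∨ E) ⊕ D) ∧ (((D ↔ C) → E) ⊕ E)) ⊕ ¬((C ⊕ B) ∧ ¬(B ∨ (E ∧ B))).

Substituting E=False, D=False, B=True, C=True:
B ∨ E = True ∨ False = True
(B ∨ E) ⊕ D = True ⊕ False = True
D ↔ C = False ↔ True = False
(D ↔ C) → E = False → False = True
((D ↔ C) → E) ⊕ E = True ⊕ False = True
((B ∨ E) ⊕ D) ∧ (((D ↔ C) → E) ⊕ E) = True ∧ True = True
C ⊕ B = True ⊕ True = False
E ∧ B = False ∧ True = False
B ∨ (E ∧ B) = True ∨ False = True
¬(B ∨ (E ∧ B)) = ¬True = False
(C ⊕ B) ∧ ¬(B ∨ (E ∧ B)) = False ∧ False = False
¬((C ⊕ B) ∧ ¬(B ∨ (E ∧ B))) = ¬False = True
(((B ∨ E) ⊕ D) ∧ (((D ↔ C) → E) ⊕ E)) ⊕ ¬((C ⊕ B) ∧ ¬(B ∨ (E ∧ B))) = True ⊕ True = False

False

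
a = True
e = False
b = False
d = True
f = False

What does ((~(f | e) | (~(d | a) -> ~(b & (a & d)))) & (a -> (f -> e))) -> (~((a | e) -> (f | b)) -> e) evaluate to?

f | e = False | False = False
~(f | e) = ~False = True
d | a = True | True = True
~(d | a) = ~True = False
a & d = True & True = True
b & (a & d) = False & True = False
~(b & (a & d)) = ~False = True
~(d | a) -> ~(b & (a & d)) = False -> True = True
~(f | e) | (~(d | a) -> ~(b & (a & d))) = True | True = True
f -> e = False -> False = True
a -> (f -> e) = True -> True = True
(~(f | e) | (~(d | a) -> ~(b & (a & d)))) & (a -> (f -> e)) = True & True = True
a | e = True | False = True
f | b = False | False = False
(a | e) -> (f | b) = True -> False = False
~((a | e) -> (f | b)) = ~False = True
~((a | e) -> (f | b)) -> e = True -> False = False
((~(f | e) | (~(d | a) -> ~(b & (a & d)))) & (a -> (f -> e))) -> (~((a | e) -> (f | b)) -> e) = True -> False = False

False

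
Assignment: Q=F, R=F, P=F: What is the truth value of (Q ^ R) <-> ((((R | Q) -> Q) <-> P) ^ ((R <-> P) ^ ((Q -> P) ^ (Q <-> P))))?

Q ^ R = F ^ F = F
R | Q = F | F = F
(R | Q) -> Q = F -> F = T
((R | Q) -> Q) <-> P = T <-> F = F
R <-> P = F <-> F = T
Q -> P = F -> F = T
Q <-> P = F <-> F = T
(Q -> P) ^ (Q <-> P) = T ^ T = F
(R <-> P) ^ ((Q -> P) ^ (Q <-> P)) = T ^ F = T
(((R | Q) -> Q) <-> P) ^ ((R <-> P) ^ ((Q -> P) ^ (Q <-> P))) = F ^ T = T
(Q ^ R) <-> ((((R | Q) -> Q) <-> P) ^ ((R <-> P) ^ ((Q -> P) ^ (Q <-> P)))) = F <-> T = F

F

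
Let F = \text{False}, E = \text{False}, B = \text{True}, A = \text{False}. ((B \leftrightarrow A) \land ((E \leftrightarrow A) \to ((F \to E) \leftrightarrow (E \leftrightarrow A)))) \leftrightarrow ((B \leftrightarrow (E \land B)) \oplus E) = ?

\text{True}

Substituting F=\text{False}, E=\text{False}, B=\text{True}, A=\text{False}:
B \leftrightarrow A = \text{True} \leftrightarrow \text{False} = \text{False}
E \leftrightarrow A = \text{False} \leftrightarrow \text{False} = \text{True}
F \to E = \text{False} \to \text{False} = \text{True}
E \leftrightarrow A = \text{False} \leftrightarrow \text{False} = \text{True}
(F \to E) \leftrightarrow (E \leftrightarrow A) = \text{True} \leftrightarrow \text{True} = \text{True}
(E \leftrightarrow A) \to ((F \to E) \leftrightarrow (E \leftrightarrow A)) = \text{True} \to \text{True} = \text{True}
(B \leftrightarrow A) \land ((E \leftrightarrow A) \to ((F \to E) \leftrightarrow (E \leftrightarrow A))) = \text{False} \land \text{True} = \text{False}
E \land B = \text{False} \land \text{True} = \text{False}
B \leftrightarrow (E \land B) = \text{True} \leftrightarrow \text{False} = \text{False}
(B \leftrightarrow (E \land B)) \oplus E = \text{False} \oplus \text{False} = \text{False}
((B \leftrightarrow A) \land ((E \leftrightarrow A) \to ((F \to E) \leftrightarrow (E \leftrightarrow A)))) \leftrightarrow ((B \leftrightarrow (E \land B)) \oplus E) = \text{False} \leftrightarrow \text{False} = \text{True}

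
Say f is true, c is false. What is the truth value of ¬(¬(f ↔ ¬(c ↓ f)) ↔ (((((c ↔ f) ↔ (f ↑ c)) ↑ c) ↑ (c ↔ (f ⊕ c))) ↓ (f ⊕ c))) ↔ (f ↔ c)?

c ↓ f = False ↓ True = False
¬(c ↓ f) = ¬False = True
f ↔ ¬(c ↓ f) = True ↔ True = True
¬(f ↔ ¬(c ↓ f)) = ¬True = False
c ↔ f = False ↔ True = False
f ↑ c = True ↑ False = True
(c ↔ f) ↔ (f ↑ c) = False ↔ True = False
((c ↔ f) ↔ (f ↑ c)) ↑ c = False ↑ False = True
f ⊕ c = True ⊕ False = True
c ↔ (f ⊕ c) = False ↔ True = False
(((c ↔ f) ↔ (f ↑ c)) ↑ c) ↑ (c ↔ (f ⊕ c)) = True ↑ False = True
f ⊕ c = True ⊕ False = True
((((c ↔ f) ↔ (f ↑ c)) ↑ c) ↑ (c ↔ (f ⊕ c))) ↓ (f ⊕ c) = True ↓ True = False
¬(f ↔ ¬(c ↓ f)) ↔ (((((c ↔ f) ↔ (f ↑ c)) ↑ c) ↑ (c ↔ (f ⊕ c))) ↓ (f ⊕ c)) = False ↔ False = True
¬(¬(f ↔ ¬(c ↓ f)) ↔ (((((c ↔ f) ↔ (f ↑ c)) ↑ c) ↑ (c ↔ (f ⊕ c))) ↓ (f ⊕ c))) = ¬True = False
f ↔ c = True ↔ False = False
¬(¬(f ↔ ¬(c ↓ f)) ↔ (((((c ↔ f) ↔ (f ↑ c)) ↑ c) ↑ (c ↔ (f ⊕ c))) ↓ (f ⊕ c))) ↔ (f ↔ c) = False ↔ False = True

True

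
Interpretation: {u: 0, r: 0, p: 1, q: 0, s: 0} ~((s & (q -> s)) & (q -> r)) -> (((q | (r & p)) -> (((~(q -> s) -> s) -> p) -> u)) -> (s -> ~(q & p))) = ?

q -> s = 0 -> 0 = 1
s & (q -> s) = 0 & 1 = 0
q -> r = 0 -> 0 = 1
(s & (q -> s)) & (q -> r) = 0 & 1 = 0
~((s & (q -> s)) & (q -> r)) = ~0 = 1
r & p = 0 & 1 = 0
q | (r & p) = 0 | 0 = 0
q -> s = 0 -> 0 = 1
~(q -> s) = ~1 = 0
~(q -> s) -> s = 0 -> 0 = 1
(~(q -> s) -> s) -> p = 1 -> 1 = 1
((~(q -> s) -> s) -> p) -> u = 1 -> 0 = 0
(q | (r & p)) -> (((~(q -> s) -> s) -> p) -> u) = 0 -> 0 = 1
q & p = 0 & 1 = 0
~(q & p) = ~0 = 1
s -> ~(q & p) = 0 -> 1 = 1
((q | (r & p)) -> (((~(q -> s) -> s) -> p) -> u)) -> (s -> ~(q & p)) = 1 -> 1 = 1
~((s & (q -> s)) & (q -> r)) -> (((q | (r & p)) -> (((~(q -> s) -> s) -> p) -> u)) -> (s -> ~(q & p))) = 1 -> 1 = 1

1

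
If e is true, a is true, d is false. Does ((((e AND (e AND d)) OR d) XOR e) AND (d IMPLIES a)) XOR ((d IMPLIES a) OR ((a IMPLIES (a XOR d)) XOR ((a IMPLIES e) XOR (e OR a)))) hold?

e AND d = True AND False = False
e AND (e AND d) = True AND False = False
(e AND (e AND d)) OR d = False OR False = False
((e AND (e AND d)) OR d) XOR e = False XOR True = True
d IMPLIES a = False IMPLIES True = True
(((e AND (e AND d)) OR d) XOR e) AND (d IMPLIES a) = True AND True = True
d IMPLIES a = False IMPLIES True = True
a XOR d = True XOR False = True
a IMPLIES (a XOR d) = True IMPLIES True = True
a IMPLIES e = True IMPLIES True = True
e OR a = True OR True = True
(a IMPLIES e) XOR (e OR a) = True XOR True = False
(a IMPLIES (a XOR d)) XOR ((a IMPLIES e) XOR (e OR a)) = True XOR False = True
(d IMPLIES a) OR ((a IMPLIES (a XOR d)) XOR ((a IMPLIES e) XOR (e OR a))) = True OR True = True
((((e AND (e AND d)) OR d) XOR e) AND (d IMPLIES a)) XOR ((d IMPLIES a) OR ((a IMPLIES (a XOR d)) XOR ((a IMPLIES e) XOR (e OR a)))) = True XOR True = False

False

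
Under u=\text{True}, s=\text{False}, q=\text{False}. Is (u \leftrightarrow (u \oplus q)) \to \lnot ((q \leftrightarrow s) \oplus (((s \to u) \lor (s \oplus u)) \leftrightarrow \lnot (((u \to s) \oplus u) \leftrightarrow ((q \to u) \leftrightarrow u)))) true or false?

u \oplus q = \text{True} \oplus \text{False} = \text{True}
u \leftrightarrow (u \oplus q) = \text{True} \leftrightarrow \text{True} = \text{True}
q \leftrightarrow s = \text{False} \leftrightarrow \text{False} = \text{True}
s \to u = \text{False} \to \text{True} = \text{True}
s \oplus u = \text{False} \oplus \text{True} = \text{True}
(s \to u) \lor (s \oplus u) = \text{True} \lor \text{True} = \text{True}
u \to s = \text{True} \to \text{False} = \text{False}
(u \to s) \oplus u = \text{False} \oplus \text{True} = \text{True}
q \to u = \text{False} \to \text{True} = \text{True}
(q \to u) \leftrightarrow u = \text{True} \leftrightarrow \text{True} = \text{True}
((u \to s) \oplus u) \leftrightarrow ((q \to u) \leftrightarrow u) = \text{True} \leftrightarrow \text{True} = \text{True}
\lnot (((u \to s) \oplus u) \leftrightarrow ((q \to u) \leftrightarrow u)) = \lnot \text{True} = \text{False}
((s \to u) \lor (s \oplus u)) \leftrightarrow \lnot (((u \to s) \oplus u) \leftrightarrow ((q \to u) \leftrightarrow u)) = \text{True} \leftrightarrow \text{False} = \text{False}
(q \leftrightarrow s) \oplus (((s \to u) \lor (s \oplus u)) \leftrightarrow \lnot (((u \to s) \oplus u) \leftrightarrow ((q \to u) \leftrightarrow u))) = \text{True} \oplus \text{False} = \text{True}
\lnot ((q \leftrightarrow s) \oplus (((s \to u) \lor (s \oplus u)) \leftrightarrow \lnot (((u \to s) \oplus u) \leftrightarrow ((q \to u) \leftrightarrow u)))) = \lnot \text{True} = \text{False}
(u \leftrightarrow (u \oplus q)) \to \lnot ((q \leftrightarrow s) \oplus (((s \to u) \lor (s \oplus u)) \leftrightarrow \lnot (((u \to s) \oplus u) \leftrightarrow ((q \to u) \leftrightarrow u)))) = \text{True} \to \text{False} = \text{False}

\text{False}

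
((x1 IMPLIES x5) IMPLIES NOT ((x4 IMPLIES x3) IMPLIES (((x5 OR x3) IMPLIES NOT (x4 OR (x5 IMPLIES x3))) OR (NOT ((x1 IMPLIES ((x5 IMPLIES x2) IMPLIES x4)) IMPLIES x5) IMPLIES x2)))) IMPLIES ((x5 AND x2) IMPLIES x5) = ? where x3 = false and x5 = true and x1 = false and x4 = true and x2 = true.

Substituting x3=false, x5=true, x1=false, x4=true, x2=true:
x1 IMPLIES x5 = false IMPLIES true = true
x4 IMPLIES x3 = true IMPLIES false = false
x5 OR x3 = true OR false = true
x5 IMPLIES x3 = true IMPLIES false = false
x4 OR (x5 IMPLIES x3) = true OR false = true
NOT (x4 OR (x5 IMPLIES x3)) = NOT true = false
(x5 OR x3) IMPLIES NOT (x4 OR (x5 IMPLIES x3)) = true IMPLIES false = false
x5 IMPLIES x2 = true IMPLIES true = true
(x5 IMPLIES x2) IMPLIES x4 = true IMPLIES true = true
x1 IMPLIES ((x5 IMPLIES x2) IMPLIES x4) = false IMPLIES true = true
(x1 IMPLIES ((x5 IMPLIES x2) IMPLIES x4)) IMPLIES x5 = true IMPLIES true = true
NOT ((x1 IMPLIES ((x5 IMPLIES x2) IMPLIES x4)) IMPLIES x5) = NOT true = false
NOT ((x1 IMPLIES ((x5 IMPLIES x2) IMPLIES x4)) IMPLIES x5) IMPLIES x2 = false IMPLIES true = true
((x5 OR x3) IMPLIES NOT (x4 OR (x5 IMPLIES x3))) OR (NOT ((x1 IMPLIES ((x5 IMPLIES x2) IMPLIES x4)) IMPLIES x5) IMPLIES x2) = false OR true = true
(x4 IMPLIES x3) IMPLIES (((x5 OR x3) IMPLIES NOT (x4 OR (x5 IMPLIES x3))) OR (NOT ((x1 IMPLIES ((x5 IMPLIES x2) IMPLIES x4)) IMPLIES x5) IMPLIES x2)) = false IMPLIES true = true
NOT ((x4 IMPLIES x3) IMPLIES (((x5 OR x3) IMPLIES NOT (x4 OR (x5 IMPLIES x3))) OR (NOT ((x1 IMPLIES ((x5 IMPLIES x2) IMPLIES x4)) IMPLIES x5) IMPLIES x2))) = NOT true = false
(x1 IMPLIES x5) IMPLIES NOT ((x4 IMPLIES x3) IMPLIES (((x5 OR x3) IMPLIES NOT (x4 OR (x5 IMPLIES x3))) OR (NOT ((x1 IMPLIES ((x5 IMPLIES x2) IMPLIES x4)) IMPLIES x5) IMPLIES x2))) = true IMPLIES false = false
x5 AND x2 = true AND true = true
(x5 AND x2) IMPLIES x5 = true IMPLIES true = true
((x1 IMPLIES x5) IMPLIES NOT ((x4 IMPLIES x3) IMPLIES (((x5 OR x3) IMPLIES NOT (x4 OR (x5 IMPLIES x3))) OR (NOT ((x1 IMPLIES ((x5 IMPLIES x2) IMPLIES x4)) IMPLIES x5) IMPLIES x2)))) IMPLIES ((x5 AND x2) IMPLIES x5) = false IMPLIES true = true

true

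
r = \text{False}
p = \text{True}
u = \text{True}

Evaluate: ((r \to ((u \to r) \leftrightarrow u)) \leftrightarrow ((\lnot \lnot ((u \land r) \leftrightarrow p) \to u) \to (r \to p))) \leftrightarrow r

\text{False}

u \to r = \text{True} \to \text{False} = \text{False}
(u \to r) \leftrightarrow u = \text{False} \leftrightarrow \text{True} = \text{False}
r \to ((u \to r) \leftrightarrow u) = \text{False} \to \text{False} = \text{True}
u \land r = \text{True} \land \text{False} = \text{False}
(u \land r) \leftrightarrow p = \text{False} \leftrightarrow \text{True} = \text{False}
\lnot ((u \land r) \leftrightarrow p) = \lnot \text{False} = \text{True}
\lnot \lnot ((u \land r) \leftrightarrow p) = \lnot \text{True} = \text{False}
\lnot \lnot ((u \land r) \leftrightarrow p) \to u = \text{False} \to \text{True} = \text{True}
r \to p = \text{False} \to \text{True} = \text{True}
(\lnot \lnot ((u \land r) \leftrightarrow p) \to u) \to (r \to p) = \text{True} \to \text{True} = \text{True}
(r \to ((u \to r) \leftrightarrow u)) \leftrightarrow ((\lnot \lnot ((u \land r) \leftrightarrow p) \to u) \to (r \to p)) = \text{True} \leftrightarrow \text{True} = \text{True}
((r \to ((u \to r) \leftrightarrow u)) \leftrightarrow ((\lnot \lnot ((u \land r) \leftrightarrow p) \to u) \to (r \to p))) \leftrightarrow r = \text{True} \leftrightarrow \text{False} = \text{False}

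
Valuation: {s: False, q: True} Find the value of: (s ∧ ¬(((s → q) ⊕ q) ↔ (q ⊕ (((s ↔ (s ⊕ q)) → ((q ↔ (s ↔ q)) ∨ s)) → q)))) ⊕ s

s → q = False → True = True
(s → q) ⊕ q = True ⊕ True = False
s ⊕ q = False ⊕ True = True
s ↔ (s ⊕ q) = False ↔ True = False
s ↔ q = False ↔ True = False
q ↔ (s ↔ q) = True ↔ False = False
(q ↔ (s ↔ q)) ∨ s = False ∨ False = False
(s ↔ (s ⊕ q)) → ((q ↔ (s ↔ q)) ∨ s) = False → False = True
((s ↔ (s ⊕ q)) → ((q ↔ (s ↔ q)) ∨ s)) → q = True → True = True
q ⊕ (((s ↔ (s ⊕ q)) → ((q ↔ (s ↔ q)) ∨ s)) → q) = True ⊕ True = False
((s → q) ⊕ q) ↔ (q ⊕ (((s ↔ (s ⊕ q)) → ((q ↔ (s ↔ q)) ∨ s)) → q)) = False ↔ False = True
¬(((s → q) ⊕ q) ↔ (q ⊕ (((s ↔ (s ⊕ q)) → ((q ↔ (s ↔ q)) ∨ s)) → q))) = ¬True = False
s ∧ ¬(((s → q) ⊕ q) ↔ (q ⊕ (((s ↔ (s ⊕ q)) → ((q ↔ (s ↔ q)) ∨ s)) → q))) = False ∧ False = False
(s ∧ ¬(((s → q) ⊕ q) ↔ (q ⊕ (((s ↔ (s ⊕ q)) → ((q ↔ (s ↔ q)) ∨ s)) → q)))) ⊕ s = False ⊕ False = False

False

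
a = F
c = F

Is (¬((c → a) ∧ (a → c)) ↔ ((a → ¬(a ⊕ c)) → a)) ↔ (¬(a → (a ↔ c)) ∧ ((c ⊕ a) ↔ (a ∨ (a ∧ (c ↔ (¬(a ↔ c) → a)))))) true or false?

c → a = F → F = T
a → c = F → F = T
(c → a) ∧ (a → c) = T ∧ T = T
¬((c → a) ∧ (a → c)) = ¬T = F
a ⊕ c = F ⊕ F = F
¬(a ⊕ c) = ¬F = T
a → ¬(a ⊕ c) = F → T = T
(a → ¬(a ⊕ c)) → a = T → F = F
¬((c → a) ∧ (a → c)) ↔ ((a → ¬(a ⊕ c)) → a) = F ↔ F = T
a ↔ c = F ↔ F = T
a → (a ↔ c) = F → T = T
¬(a → (a ↔ c)) = ¬T = F
c ⊕ a = F ⊕ F = F
a ↔ c = F ↔ F = T
¬(a ↔ c) = ¬T = F
¬(a ↔ c) → a = F → F = T
c ↔ (¬(a ↔ c) → a) = F ↔ T = F
a ∧ (c ↔ (¬(a ↔ c) → a)) = F ∧ F = F
a ∨ (a ∧ (c ↔ (¬(a ↔ c) → a))) = F ∨ F = F
(c ⊕ a) ↔ (a ∨ (a ∧ (c ↔ (¬(a ↔ c) → a)))) = F ↔ F = T
¬(a → (a ↔ c)) ∧ ((c ⊕ a) ↔ (a ∨ (a ∧ (c ↔ (¬(a ↔ c) → a))))) = F ∧ T = F
(¬((c → a) ∧ (a → c)) ↔ ((a → ¬(a ⊕ c)) → a)) ↔ (¬(a → (a ↔ c)) ∧ ((c ⊕ a) ↔ (a ∨ (a ∧ (c ↔ (¬(a ↔ c) → a)))))) = T ↔ F = F

F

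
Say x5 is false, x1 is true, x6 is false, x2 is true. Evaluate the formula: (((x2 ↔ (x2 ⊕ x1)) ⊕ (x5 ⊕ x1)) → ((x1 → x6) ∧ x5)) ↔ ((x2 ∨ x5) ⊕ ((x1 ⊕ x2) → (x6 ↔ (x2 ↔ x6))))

Substituting x5=False, x1=True, x6=False, x2=True:
x2 ⊕ x1 = True ⊕ True = False
x2 ↔ (x2 ⊕ x1) = True ↔ False = False
x5 ⊕ x1 = False ⊕ True = True
(x2 ↔ (x2 ⊕ x1)) ⊕ (x5 ⊕ x1) = False ⊕ True = True
x1 → x6 = True → False = False
(x1 → x6) ∧ x5 = False ∧ False = False
((x2 ↔ (x2 ⊕ x1)) ⊕ (x5 ⊕ x1)) → ((x1 → x6) ∧ x5) = True → False = False
x2 ∨ x5 = True ∨ False = True
x1 ⊕ x2 = True ⊕ True = False
x2 ↔ x6 = True ↔ False = False
x6 ↔ (x2 ↔ x6) = False ↔ False = True
(x1 ⊕ x2) → (x6 ↔ (x2 ↔ x6)) = False → True = True
(x2 ∨ x5) ⊕ ((x1 ⊕ x2) → (x6 ↔ (x2 ↔ x6))) = True ⊕ True = False
(((x2 ↔ (x2 ⊕ x1)) ⊕ (x5 ⊕ x1)) → ((x1 → x6) ∧ x5)) ↔ ((x2 ∨ x5) ⊕ ((x1 ⊕ x2) → (x6 ↔ (x2 ↔ x6)))) = False ↔ False = True

True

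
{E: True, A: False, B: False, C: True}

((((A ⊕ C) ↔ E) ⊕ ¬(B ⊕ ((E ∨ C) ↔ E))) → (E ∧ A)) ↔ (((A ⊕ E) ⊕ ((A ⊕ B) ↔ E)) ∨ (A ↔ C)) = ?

False

A ⊕ C = False ⊕ True = True
(A ⊕ C) ↔ E = True ↔ True = True
E ∨ C = True ∨ True = True
(E ∨ C) ↔ E = True ↔ True = True
B ⊕ ((E ∨ C) ↔ E) = False ⊕ True = True
¬(B ⊕ ((E ∨ C) ↔ E)) = ¬True = False
((A ⊕ C) ↔ E) ⊕ ¬(B ⊕ ((E ∨ C) ↔ E)) = True ⊕ False = True
E ∧ A = True ∧ False = False
(((A ⊕ C) ↔ E) ⊕ ¬(B ⊕ ((E ∨ C) ↔ E))) → (E ∧ A) = True → False = False
A ⊕ E = False ⊕ True = True
A ⊕ B = False ⊕ False = False
(A ⊕ B) ↔ E = False ↔ True = False
(A ⊕ E) ⊕ ((A ⊕ B) ↔ E) = True ⊕ False = True
A ↔ C = False ↔ True = False
((A ⊕ E) ⊕ ((A ⊕ B) ↔ E)) ∨ (A ↔ C) = True ∨ False = True
((((A ⊕ C) ↔ E) ⊕ ¬(B ⊕ ((E ∨ C) ↔ E))) → (E ∧ A)) ↔ (((A ⊕ E) ⊕ ((A ⊕ B) ↔ E)) ∨ (A ↔ C)) = False ↔ True = False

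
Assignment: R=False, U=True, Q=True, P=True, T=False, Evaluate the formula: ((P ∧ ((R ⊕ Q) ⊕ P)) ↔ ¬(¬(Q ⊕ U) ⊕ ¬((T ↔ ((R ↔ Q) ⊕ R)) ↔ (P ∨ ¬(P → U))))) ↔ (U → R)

False

R ⊕ Q = False ⊕ True = True
(R ⊕ Q) ⊕ P = True ⊕ True = False
P ∧ ((R ⊕ Q) ⊕ P) = True ∧ False = False
Q ⊕ U = True ⊕ True = False
¬(Q ⊕ U) = ¬False = True
R ↔ Q = False ↔ True = False
(R ↔ Q) ⊕ R = False ⊕ False = False
T ↔ ((R ↔ Q) ⊕ R) = False ↔ False = True
P → U = True → True = True
¬(P → U) = ¬True = False
P ∨ ¬(P → U) = True ∨ False = True
(T ↔ ((R ↔ Q) ⊕ R)) ↔ (P ∨ ¬(P → U)) = True ↔ True = True
¬((T ↔ ((R ↔ Q) ⊕ R)) ↔ (P ∨ ¬(P → U))) = ¬True = False
¬(Q ⊕ U) ⊕ ¬((T ↔ ((R ↔ Q) ⊕ R)) ↔ (P ∨ ¬(P → U))) = True ⊕ False = True
¬(¬(Q ⊕ U) ⊕ ¬((T ↔ ((R ↔ Q) ⊕ R)) ↔ (P ∨ ¬(P → U)))) = ¬True = False
(P ∧ ((R ⊕ Q) ⊕ P)) ↔ ¬(¬(Q ⊕ U) ⊕ ¬((T ↔ ((R ↔ Q) ⊕ R)) ↔ (P ∨ ¬(P → U)))) = False ↔ False = True
U → R = True → False = False
((P ∧ ((R ⊕ Q) ⊕ P)) ↔ ¬(¬(Q ⊕ U) ⊕ ¬((T ↔ ((R ↔ Q) ⊕ R)) ↔ (P ∨ ¬(P → U))))) ↔ (U → R) = True ↔ False = False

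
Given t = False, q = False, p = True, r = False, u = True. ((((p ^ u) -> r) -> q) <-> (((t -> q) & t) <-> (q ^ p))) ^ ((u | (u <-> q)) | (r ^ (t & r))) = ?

Substituting t=False, q=False, p=True, r=False, u=True:
p ^ u = True ^ True = False
(p ^ u) -> r = False -> False = True
((p ^ u) -> r) -> q = True -> False = False
t -> q = False -> False = True
(t -> q) & t = True & False = False
q ^ p = False ^ True = True
((t -> q) & t) <-> (q ^ p) = False <-> True = False
(((p ^ u) -> r) -> q) <-> (((t -> q) & t) <-> (q ^ p)) = False <-> False = True
u <-> q = True <-> False = False
u | (u <-> q) = True | False = True
t & r = False & False = False
r ^ (t & r) = False ^ False = False
(u | (u <-> q)) | (r ^ (t & r)) = True | False = True
((((p ^ u) -> r) -> q) <-> (((t -> q) & t) <-> (q ^ p))) ^ ((u | (u <-> q)) | (r ^ (t & r))) = True ^ True = False

False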